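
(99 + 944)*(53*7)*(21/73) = 8126013/73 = 111315.25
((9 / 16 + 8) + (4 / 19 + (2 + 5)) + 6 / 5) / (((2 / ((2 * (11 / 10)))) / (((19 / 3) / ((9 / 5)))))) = 283789 / 4320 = 65.69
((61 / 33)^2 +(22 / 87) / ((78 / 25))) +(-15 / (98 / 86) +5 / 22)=-379732219 / 40234194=-9.44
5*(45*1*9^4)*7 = 10333575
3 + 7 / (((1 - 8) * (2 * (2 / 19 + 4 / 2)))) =221 / 80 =2.76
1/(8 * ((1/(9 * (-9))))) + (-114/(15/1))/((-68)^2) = -14633/1445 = -10.13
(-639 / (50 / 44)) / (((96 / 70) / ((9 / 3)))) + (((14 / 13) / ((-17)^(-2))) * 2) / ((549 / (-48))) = -122232817 / 95160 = -1284.50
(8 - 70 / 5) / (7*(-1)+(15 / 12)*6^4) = -6 / 1613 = -0.00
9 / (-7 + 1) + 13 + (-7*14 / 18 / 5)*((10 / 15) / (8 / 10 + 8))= 3391 / 297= 11.42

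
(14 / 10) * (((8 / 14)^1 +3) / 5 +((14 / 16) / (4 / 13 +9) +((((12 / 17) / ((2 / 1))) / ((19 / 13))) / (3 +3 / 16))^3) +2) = 630184234131611 / 160261679026328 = 3.93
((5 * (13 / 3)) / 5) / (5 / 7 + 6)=91 / 141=0.65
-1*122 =-122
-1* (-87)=87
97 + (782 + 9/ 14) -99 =10929/ 14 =780.64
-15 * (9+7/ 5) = -156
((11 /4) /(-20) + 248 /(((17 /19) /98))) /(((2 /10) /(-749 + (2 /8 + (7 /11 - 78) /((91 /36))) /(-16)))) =-101468350.18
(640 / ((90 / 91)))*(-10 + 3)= -40768 / 9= -4529.78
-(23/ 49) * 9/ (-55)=207/ 2695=0.08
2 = 2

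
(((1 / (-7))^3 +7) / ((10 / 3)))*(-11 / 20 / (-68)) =99 / 5831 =0.02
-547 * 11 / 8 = -6017 / 8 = -752.12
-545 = -545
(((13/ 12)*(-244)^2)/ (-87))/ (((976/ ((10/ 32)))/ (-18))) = 3965/ 928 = 4.27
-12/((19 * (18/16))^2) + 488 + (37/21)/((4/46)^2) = 196768517/272916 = 720.99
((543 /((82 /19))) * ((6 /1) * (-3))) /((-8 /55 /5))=25534575 /328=77849.31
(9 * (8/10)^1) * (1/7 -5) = -1224/35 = -34.97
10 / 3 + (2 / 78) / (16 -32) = 693 / 208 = 3.33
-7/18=-0.39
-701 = -701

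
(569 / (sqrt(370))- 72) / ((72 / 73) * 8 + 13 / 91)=-5.28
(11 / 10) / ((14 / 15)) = 33 / 28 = 1.18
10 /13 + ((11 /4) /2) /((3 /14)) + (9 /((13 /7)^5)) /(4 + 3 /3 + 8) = 418034609 /57921708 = 7.22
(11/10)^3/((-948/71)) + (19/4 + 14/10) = 5735699/948000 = 6.05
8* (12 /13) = 96 /13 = 7.38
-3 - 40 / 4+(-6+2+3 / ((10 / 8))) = -73 / 5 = -14.60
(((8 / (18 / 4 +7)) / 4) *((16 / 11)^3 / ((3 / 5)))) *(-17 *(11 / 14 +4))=-46653440 / 642873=-72.57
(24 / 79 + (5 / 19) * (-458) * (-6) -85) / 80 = 958331 / 120080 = 7.98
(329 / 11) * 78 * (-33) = -76986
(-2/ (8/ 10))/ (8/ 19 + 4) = -95/ 168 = -0.57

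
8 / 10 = 4 / 5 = 0.80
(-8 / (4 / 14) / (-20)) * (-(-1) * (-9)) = -63 / 5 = -12.60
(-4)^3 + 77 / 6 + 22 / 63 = -6403 / 126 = -50.82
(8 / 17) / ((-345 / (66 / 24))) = -22 / 5865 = -0.00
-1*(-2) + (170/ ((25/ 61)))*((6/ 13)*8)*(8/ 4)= 199234/ 65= 3065.14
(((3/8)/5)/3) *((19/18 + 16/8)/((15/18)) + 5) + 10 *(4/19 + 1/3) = 2149/380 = 5.66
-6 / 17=-0.35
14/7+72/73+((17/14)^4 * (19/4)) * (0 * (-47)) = 218/73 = 2.99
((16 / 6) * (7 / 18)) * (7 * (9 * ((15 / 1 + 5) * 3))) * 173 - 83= 678077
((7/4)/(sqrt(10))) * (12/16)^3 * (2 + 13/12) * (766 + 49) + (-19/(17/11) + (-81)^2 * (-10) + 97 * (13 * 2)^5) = 379953 * sqrt(10)/2048 + 19591273445/17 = 1152428436.38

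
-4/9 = -0.44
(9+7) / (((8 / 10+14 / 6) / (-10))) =-2400 / 47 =-51.06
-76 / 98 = -38 / 49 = -0.78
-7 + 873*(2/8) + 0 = 211.25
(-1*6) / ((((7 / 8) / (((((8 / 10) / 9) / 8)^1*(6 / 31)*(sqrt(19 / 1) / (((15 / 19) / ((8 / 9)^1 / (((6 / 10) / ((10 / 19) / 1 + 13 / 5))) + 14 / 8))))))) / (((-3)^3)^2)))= -94284*sqrt(19) / 1085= -378.78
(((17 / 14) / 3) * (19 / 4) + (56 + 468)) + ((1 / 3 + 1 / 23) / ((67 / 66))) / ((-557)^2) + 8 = 42884527699687 / 80319743112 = 533.92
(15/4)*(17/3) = 85/4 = 21.25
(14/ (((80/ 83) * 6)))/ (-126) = -0.02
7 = 7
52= 52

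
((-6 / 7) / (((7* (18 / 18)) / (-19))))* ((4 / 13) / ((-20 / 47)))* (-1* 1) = 5358 / 3185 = 1.68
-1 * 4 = -4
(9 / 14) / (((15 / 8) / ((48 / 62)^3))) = 0.16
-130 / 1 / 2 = -65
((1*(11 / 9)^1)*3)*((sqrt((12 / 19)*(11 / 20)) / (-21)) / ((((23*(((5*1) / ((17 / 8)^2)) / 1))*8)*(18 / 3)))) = -3179*sqrt(3135) / 2114380800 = -0.00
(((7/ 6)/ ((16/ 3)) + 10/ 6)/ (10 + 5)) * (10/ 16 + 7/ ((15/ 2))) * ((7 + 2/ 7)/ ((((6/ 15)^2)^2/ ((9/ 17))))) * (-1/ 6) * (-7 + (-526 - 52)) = 2877.44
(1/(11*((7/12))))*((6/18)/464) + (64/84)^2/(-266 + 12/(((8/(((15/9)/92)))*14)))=-16291787/7868963124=-0.00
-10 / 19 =-0.53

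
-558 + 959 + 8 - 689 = -280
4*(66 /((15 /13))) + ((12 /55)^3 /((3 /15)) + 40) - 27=241.85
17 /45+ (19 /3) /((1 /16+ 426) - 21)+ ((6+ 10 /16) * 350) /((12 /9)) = 1739.46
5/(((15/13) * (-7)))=-13/21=-0.62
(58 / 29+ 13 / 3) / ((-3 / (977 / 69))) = -18563 / 621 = -29.89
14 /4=7 /2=3.50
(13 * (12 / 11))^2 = 24336 / 121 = 201.12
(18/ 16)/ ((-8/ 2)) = -9/ 32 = -0.28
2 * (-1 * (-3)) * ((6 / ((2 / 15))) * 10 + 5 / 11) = 2702.73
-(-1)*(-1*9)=-9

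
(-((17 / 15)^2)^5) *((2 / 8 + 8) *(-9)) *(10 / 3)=22175932904939 / 25628906250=865.27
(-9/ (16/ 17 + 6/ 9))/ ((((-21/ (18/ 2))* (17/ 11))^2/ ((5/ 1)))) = -147015/ 68306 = -2.15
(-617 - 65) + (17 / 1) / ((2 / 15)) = -1109 / 2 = -554.50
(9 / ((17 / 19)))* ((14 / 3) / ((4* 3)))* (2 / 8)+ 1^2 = 269 / 136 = 1.98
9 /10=0.90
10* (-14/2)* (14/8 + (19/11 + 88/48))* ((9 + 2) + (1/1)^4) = -49070/11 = -4460.91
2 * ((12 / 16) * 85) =255 / 2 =127.50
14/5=2.80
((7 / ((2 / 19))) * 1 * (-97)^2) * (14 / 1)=8759779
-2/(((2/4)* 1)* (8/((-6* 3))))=9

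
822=822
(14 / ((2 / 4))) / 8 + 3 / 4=17 / 4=4.25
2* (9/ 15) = 6/ 5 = 1.20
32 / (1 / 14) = 448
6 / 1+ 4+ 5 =15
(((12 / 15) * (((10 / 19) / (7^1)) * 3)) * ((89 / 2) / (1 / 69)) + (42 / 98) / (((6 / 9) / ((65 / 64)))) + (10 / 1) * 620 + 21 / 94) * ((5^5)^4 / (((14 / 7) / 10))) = 2577221788883209228515625 / 800128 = 3221011874204138873.42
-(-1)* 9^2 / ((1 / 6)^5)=629856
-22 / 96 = -11 / 48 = -0.23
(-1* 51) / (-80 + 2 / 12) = 306 / 479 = 0.64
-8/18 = -4/9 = -0.44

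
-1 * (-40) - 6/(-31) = 1246/31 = 40.19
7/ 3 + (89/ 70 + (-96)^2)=1936117/ 210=9219.60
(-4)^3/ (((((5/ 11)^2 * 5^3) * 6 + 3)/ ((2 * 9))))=-46464/ 6371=-7.29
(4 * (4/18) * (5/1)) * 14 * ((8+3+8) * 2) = 21280/9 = 2364.44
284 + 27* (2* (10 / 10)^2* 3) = 446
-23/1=-23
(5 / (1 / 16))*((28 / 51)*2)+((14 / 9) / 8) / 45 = 2419319 / 27540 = 87.85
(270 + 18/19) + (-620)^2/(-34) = -11034.93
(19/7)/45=19/315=0.06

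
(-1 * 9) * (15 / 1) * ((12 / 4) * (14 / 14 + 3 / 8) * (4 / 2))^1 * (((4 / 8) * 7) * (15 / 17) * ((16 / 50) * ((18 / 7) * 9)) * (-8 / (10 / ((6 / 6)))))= 1732104 / 85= 20377.69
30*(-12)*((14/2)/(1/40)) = -100800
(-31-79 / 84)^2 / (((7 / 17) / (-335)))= -40995394855 / 49392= -830000.71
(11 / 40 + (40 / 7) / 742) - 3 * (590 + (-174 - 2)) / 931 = -2075067 / 1973720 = -1.05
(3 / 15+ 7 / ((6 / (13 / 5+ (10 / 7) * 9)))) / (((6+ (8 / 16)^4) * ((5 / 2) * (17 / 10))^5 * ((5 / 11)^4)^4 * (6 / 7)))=720656448092642527105024 / 945690277862548828125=762.04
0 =0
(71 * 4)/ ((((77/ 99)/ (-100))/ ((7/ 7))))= -255600/ 7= -36514.29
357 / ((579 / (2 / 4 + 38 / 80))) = 4641 / 7720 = 0.60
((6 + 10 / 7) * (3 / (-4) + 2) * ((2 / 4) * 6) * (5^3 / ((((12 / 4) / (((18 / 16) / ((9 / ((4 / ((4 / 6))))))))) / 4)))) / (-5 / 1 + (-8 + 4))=-386.90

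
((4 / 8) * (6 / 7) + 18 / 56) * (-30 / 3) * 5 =-37.50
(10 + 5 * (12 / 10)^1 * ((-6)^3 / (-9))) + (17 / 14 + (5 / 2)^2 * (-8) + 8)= 1585 / 14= 113.21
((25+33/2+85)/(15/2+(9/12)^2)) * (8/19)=16192/2451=6.61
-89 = -89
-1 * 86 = -86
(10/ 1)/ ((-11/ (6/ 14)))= -30/ 77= -0.39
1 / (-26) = -1 / 26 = -0.04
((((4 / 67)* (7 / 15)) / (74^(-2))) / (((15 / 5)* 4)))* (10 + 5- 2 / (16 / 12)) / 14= 4107 / 335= 12.26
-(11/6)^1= -1.83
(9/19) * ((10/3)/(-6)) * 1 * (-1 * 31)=155/19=8.16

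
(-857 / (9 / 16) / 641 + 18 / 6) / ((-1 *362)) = -3595 / 2088378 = -0.00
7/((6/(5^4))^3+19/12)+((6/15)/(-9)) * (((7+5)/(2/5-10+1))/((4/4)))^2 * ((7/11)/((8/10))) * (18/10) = 57916991254380/13477999997759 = 4.30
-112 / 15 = -7.47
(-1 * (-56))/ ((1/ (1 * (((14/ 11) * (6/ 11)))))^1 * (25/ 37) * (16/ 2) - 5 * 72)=-21756/ 136835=-0.16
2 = 2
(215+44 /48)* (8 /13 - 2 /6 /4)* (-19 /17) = -4086007 /31824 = -128.39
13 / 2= 6.50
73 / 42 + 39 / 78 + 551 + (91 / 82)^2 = 78293333 / 141204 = 554.47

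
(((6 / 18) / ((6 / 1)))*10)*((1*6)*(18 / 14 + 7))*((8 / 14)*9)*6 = 41760 / 49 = 852.24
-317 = -317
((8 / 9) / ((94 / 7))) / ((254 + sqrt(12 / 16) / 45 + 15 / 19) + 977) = 0.00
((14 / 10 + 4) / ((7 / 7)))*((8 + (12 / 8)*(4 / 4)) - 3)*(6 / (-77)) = -1053 / 385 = -2.74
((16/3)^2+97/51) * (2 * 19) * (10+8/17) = 12074.30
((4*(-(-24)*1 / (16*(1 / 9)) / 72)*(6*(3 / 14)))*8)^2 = 2916 / 49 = 59.51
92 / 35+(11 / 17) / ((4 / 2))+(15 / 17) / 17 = 60771 / 20230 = 3.00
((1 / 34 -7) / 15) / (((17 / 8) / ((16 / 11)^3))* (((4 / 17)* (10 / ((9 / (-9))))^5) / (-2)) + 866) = -20224 / 391235195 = -0.00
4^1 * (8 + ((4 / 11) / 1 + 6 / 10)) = 1972 / 55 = 35.85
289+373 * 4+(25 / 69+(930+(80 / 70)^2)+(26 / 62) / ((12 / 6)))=2712.88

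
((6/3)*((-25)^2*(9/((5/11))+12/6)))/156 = 13625/78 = 174.68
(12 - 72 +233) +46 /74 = 6424 /37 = 173.62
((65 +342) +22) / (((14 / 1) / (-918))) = -196911 / 7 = -28130.14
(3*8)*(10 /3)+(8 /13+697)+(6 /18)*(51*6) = 11435 /13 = 879.62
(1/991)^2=1/982081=0.00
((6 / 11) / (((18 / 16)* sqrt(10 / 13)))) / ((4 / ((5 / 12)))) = sqrt(130) / 198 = 0.06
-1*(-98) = 98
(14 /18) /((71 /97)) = 679 /639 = 1.06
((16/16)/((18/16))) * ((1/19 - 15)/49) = -0.27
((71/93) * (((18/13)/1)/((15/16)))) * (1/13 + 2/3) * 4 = 263552/78585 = 3.35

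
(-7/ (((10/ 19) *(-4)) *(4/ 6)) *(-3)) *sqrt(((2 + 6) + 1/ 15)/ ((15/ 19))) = -4389 *sqrt(19)/ 400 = -47.83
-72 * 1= -72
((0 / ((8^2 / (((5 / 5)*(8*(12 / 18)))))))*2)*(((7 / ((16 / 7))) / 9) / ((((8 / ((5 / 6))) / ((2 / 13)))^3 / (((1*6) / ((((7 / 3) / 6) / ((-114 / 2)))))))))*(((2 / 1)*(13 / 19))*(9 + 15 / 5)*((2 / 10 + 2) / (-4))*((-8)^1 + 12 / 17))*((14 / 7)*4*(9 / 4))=0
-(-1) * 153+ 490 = 643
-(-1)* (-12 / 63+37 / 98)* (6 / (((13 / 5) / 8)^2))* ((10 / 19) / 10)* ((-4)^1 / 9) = -352000 / 1416051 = -0.25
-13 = -13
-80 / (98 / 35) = -200 / 7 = -28.57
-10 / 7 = -1.43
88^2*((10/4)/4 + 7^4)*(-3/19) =-55794552/19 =-2936555.37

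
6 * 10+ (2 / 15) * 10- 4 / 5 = 908 / 15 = 60.53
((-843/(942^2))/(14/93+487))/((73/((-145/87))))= 8711/195649859964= 0.00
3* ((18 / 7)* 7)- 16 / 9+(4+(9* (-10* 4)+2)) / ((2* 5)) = 757 / 45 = 16.82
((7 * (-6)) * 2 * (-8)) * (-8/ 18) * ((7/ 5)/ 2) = -3136/ 15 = -209.07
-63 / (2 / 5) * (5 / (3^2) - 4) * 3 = 3255 / 2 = 1627.50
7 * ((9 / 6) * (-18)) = -189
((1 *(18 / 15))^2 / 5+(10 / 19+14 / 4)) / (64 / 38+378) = 20493 / 1803500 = 0.01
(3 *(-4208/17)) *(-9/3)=37872/17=2227.76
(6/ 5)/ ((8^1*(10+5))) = 1/ 100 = 0.01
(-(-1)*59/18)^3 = 205379/5832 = 35.22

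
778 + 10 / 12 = 4673 / 6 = 778.83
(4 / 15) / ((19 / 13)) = 52 / 285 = 0.18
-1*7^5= -16807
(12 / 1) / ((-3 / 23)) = -92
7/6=1.17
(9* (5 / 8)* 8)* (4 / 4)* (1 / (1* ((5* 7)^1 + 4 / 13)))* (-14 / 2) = -8.92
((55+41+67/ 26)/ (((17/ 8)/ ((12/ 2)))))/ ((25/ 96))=5905152/ 5525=1068.81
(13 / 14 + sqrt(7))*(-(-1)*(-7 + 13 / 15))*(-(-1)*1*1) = -92*sqrt(7) / 15-598 / 105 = -21.92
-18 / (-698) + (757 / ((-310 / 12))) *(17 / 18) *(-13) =58390838 / 162285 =359.80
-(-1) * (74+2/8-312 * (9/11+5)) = -76605/44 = -1741.02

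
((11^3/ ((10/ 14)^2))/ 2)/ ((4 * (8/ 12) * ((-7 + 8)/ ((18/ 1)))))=8804.56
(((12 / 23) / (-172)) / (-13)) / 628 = 0.00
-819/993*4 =-1092/331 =-3.30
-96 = -96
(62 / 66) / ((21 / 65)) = 2015 / 693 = 2.91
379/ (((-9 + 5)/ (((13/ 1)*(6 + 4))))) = -24635/ 2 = -12317.50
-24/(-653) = 24/653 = 0.04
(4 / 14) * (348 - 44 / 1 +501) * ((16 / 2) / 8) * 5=1150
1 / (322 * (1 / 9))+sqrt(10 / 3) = 1.85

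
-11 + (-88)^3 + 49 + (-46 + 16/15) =-10222184/15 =-681478.93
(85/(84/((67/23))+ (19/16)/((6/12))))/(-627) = -45560/10489083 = -0.00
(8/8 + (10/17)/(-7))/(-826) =-109/98294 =-0.00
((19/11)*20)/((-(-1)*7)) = 380/77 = 4.94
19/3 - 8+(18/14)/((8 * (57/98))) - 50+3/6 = -11603/228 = -50.89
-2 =-2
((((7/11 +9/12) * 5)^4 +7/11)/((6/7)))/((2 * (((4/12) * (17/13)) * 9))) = 87522139523/254870528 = 343.40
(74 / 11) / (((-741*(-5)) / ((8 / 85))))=592 / 3464175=0.00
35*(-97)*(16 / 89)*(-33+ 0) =1792560 / 89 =20141.12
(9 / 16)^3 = 729 / 4096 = 0.18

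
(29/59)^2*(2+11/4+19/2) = 47937/13924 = 3.44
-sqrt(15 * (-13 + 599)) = -93.75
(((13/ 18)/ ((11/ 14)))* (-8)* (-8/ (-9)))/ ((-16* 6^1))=182/ 2673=0.07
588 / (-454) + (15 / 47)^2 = -598371 / 501443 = -1.19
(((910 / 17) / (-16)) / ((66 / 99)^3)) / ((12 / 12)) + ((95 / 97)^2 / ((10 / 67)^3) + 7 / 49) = 99369371921 / 358294720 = 277.34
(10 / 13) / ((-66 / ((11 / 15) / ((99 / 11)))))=-1 / 1053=-0.00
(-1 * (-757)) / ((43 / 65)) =1144.30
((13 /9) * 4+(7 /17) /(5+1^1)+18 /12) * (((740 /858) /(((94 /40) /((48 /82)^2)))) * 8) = 7.39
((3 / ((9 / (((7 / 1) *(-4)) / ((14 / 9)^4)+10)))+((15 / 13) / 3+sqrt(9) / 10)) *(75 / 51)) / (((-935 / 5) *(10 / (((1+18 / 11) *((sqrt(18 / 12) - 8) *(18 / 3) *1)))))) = 37612826 / 155926771 - 18806413 *sqrt(6) / 1247414168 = 0.20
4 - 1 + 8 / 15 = 53 / 15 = 3.53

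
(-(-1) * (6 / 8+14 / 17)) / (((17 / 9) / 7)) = 5.83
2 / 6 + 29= 88 / 3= 29.33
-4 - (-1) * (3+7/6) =1/6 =0.17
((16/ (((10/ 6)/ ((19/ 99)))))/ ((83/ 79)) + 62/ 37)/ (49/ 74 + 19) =3475364/ 19926225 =0.17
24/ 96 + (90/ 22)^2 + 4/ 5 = 43041/ 2420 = 17.79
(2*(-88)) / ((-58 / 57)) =5016 / 29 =172.97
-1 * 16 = -16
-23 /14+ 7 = 75 /14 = 5.36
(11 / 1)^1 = 11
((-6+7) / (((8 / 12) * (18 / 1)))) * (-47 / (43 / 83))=-3901 / 516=-7.56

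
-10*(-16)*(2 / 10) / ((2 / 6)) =96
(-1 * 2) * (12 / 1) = -24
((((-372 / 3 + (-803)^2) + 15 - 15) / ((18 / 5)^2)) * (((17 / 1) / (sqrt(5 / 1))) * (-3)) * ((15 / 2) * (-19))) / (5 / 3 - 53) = -1735277125 * sqrt(5) / 1232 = -3149511.05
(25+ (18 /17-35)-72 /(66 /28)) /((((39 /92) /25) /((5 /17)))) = -6532000 /9537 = -684.91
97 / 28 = 3.46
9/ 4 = 2.25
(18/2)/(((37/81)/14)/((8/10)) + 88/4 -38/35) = 204120/475261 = 0.43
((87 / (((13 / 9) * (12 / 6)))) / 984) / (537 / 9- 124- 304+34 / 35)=-27405 / 328950544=-0.00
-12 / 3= -4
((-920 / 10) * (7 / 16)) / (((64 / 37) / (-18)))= 53613 / 128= 418.85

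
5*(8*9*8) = 2880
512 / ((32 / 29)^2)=841 / 2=420.50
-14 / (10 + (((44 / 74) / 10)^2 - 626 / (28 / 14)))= 239575 / 5185027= 0.05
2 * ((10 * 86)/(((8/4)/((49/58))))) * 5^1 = 105350/29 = 3632.76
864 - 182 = 682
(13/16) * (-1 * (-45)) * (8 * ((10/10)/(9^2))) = 65/18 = 3.61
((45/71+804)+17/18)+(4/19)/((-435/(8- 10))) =2836355803/3520890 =805.58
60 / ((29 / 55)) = 3300 / 29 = 113.79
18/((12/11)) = 16.50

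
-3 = -3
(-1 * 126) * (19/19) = -126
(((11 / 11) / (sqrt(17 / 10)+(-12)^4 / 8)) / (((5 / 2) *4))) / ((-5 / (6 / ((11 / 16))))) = -248832 / 3695154265+48 *sqrt(170) / 18475771325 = -0.00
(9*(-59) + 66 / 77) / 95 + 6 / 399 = -3701 / 665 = -5.57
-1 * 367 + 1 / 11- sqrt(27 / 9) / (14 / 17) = -4036 / 11- 17 * sqrt(3) / 14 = -369.01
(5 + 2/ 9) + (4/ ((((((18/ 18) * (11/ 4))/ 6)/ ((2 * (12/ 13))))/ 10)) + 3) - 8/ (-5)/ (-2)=1084562/ 6435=168.54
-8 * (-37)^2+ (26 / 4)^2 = -10909.75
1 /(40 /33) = 33 /40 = 0.82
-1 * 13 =-13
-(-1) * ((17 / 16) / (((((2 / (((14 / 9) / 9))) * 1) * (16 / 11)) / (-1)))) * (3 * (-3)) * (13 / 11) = 1547 / 2304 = 0.67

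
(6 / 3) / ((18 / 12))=4 / 3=1.33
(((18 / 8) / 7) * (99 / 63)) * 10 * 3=1485 / 98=15.15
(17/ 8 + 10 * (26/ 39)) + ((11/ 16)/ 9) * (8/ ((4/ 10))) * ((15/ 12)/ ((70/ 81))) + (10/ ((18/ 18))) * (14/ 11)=175403/ 7392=23.73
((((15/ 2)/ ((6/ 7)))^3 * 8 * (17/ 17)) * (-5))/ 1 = -214375/ 8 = -26796.88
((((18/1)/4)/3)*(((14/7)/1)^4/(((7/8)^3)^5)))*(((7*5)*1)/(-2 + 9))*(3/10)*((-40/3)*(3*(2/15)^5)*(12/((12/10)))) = -4.50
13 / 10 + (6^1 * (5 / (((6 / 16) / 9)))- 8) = 7133 / 10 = 713.30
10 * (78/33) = 260/11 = 23.64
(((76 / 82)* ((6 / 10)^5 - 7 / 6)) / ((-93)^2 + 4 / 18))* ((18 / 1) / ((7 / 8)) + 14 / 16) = -4327203 / 1729175000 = -0.00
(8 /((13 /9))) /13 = 72 /169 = 0.43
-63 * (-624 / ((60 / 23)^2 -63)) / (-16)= 43.72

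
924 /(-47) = -19.66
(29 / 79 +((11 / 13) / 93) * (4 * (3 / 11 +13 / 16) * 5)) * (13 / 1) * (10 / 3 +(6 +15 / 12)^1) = 27392503 / 352656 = 77.67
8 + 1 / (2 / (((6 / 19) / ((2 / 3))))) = 313 / 38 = 8.24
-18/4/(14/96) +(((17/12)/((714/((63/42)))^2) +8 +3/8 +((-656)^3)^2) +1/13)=165696226724752930713205/2079168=79693524873773033.59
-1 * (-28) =28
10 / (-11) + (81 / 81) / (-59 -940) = -10001 / 10989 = -0.91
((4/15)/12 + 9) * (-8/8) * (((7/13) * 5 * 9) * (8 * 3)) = -68208/13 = -5246.77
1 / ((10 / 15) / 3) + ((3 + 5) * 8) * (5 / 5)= 137 / 2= 68.50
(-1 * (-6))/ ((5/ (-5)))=-6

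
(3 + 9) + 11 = 23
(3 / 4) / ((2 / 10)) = 15 / 4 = 3.75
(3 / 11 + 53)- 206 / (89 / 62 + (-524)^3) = 5227369189906 / 98124674989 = 53.27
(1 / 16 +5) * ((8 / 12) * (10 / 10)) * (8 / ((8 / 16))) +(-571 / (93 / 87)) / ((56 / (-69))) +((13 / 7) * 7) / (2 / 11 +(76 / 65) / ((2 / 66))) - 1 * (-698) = 33935495997 / 24059224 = 1410.50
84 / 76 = 21 / 19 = 1.11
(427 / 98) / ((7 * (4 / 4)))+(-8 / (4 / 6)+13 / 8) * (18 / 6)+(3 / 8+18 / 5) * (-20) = -43121 / 392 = -110.00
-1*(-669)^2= -447561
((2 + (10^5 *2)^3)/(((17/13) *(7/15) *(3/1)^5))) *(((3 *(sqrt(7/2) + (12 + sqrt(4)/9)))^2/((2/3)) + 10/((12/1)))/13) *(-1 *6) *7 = -467472500011799738.41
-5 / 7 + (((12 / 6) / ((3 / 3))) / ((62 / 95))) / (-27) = -4850 / 5859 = -0.83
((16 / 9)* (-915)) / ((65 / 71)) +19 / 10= -692219 / 390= -1774.92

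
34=34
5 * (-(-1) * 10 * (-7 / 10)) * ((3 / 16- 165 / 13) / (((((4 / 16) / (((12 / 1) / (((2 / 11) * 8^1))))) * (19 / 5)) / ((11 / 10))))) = 33045705 / 7904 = 4180.88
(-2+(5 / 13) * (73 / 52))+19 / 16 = -737 / 2704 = -0.27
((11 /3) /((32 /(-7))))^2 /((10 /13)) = 77077 /92160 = 0.84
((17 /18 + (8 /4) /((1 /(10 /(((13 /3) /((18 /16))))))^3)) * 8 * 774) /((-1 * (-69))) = 977861237 /303186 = 3225.28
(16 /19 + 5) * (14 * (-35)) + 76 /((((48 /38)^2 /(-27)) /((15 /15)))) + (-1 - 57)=-1278835 /304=-4206.69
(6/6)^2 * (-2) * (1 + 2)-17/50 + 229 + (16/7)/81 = 6313211/28350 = 222.69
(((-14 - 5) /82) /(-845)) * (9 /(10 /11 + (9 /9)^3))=627 /485030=0.00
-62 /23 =-2.70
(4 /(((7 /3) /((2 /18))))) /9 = 4 /189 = 0.02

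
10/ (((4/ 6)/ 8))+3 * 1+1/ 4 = 493/ 4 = 123.25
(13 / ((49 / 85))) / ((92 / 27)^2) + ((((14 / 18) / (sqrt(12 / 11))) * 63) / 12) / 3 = 49 * sqrt(33) / 216 + 805545 / 414736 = 3.25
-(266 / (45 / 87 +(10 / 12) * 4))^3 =-329661.51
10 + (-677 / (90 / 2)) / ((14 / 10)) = -47 / 63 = -0.75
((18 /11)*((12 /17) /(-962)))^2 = 11664 /8090462809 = 0.00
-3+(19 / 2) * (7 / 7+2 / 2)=16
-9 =-9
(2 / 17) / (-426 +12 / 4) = -2 / 7191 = -0.00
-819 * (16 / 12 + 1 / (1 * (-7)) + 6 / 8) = -6357 / 4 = -1589.25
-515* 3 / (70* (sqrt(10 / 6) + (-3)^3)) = 309* sqrt(15) / 30548 + 25029 / 30548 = 0.86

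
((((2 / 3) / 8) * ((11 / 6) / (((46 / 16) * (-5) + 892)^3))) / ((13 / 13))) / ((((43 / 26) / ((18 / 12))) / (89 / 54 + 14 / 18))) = 599456 / 1205453309319063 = 0.00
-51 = -51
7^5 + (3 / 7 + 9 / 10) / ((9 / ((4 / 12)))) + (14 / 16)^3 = 2710748941 / 161280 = 16807.72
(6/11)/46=3/253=0.01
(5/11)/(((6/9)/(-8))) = -60/11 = -5.45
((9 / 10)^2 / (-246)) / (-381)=9 / 1041400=0.00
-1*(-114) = 114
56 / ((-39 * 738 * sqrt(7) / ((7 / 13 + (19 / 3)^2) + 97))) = -64420 * sqrt(7) / 1683747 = -0.10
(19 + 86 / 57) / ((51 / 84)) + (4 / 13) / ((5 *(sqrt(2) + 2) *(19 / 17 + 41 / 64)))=4074277628 / 120490305 - 2176 *sqrt(2) / 124345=33.79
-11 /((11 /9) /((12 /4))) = -27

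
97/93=1.04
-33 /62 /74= -33 /4588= -0.01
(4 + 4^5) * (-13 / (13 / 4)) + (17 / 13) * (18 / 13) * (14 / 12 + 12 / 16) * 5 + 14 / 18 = -12453553 / 3042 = -4093.87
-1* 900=-900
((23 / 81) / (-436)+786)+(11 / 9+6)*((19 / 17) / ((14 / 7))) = 474315071 / 600372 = 790.04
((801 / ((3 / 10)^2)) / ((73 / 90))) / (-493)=-801000 / 35989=-22.26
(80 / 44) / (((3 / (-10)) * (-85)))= 40 / 561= 0.07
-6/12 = -1/2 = -0.50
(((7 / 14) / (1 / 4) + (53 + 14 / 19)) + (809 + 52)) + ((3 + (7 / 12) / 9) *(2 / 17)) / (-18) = 287808743 / 313956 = 916.72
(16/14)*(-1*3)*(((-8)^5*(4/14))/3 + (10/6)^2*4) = 1567264/147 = 10661.66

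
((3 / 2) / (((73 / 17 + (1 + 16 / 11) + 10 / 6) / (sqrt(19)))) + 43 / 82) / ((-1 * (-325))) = 43 / 26650 + 1683 * sqrt(19) / 3068650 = 0.00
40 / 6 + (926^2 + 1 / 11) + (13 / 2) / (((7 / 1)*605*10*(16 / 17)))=3486181899863 / 4065600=857482.76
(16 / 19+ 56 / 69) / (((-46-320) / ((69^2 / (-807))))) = 24932 / 935313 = 0.03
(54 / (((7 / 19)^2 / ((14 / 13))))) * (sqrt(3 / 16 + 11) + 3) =116964 / 91 + 9747 * sqrt(179) / 91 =2718.35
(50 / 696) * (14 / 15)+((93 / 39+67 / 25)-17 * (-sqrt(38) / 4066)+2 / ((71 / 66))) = 7.02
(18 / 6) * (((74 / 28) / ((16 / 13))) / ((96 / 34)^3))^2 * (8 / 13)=429576315493 / 25570087796736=0.02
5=5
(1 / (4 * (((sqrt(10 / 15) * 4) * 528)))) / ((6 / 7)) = 7 * sqrt(6) / 101376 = 0.00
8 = 8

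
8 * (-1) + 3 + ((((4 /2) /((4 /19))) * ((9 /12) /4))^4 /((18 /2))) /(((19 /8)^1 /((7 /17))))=-10709003 /2228224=-4.81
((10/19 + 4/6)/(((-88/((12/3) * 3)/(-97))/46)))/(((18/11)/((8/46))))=13192/171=77.15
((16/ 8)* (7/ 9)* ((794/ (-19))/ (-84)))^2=157609/ 263169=0.60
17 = 17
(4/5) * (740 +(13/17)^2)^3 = 39217315167785556/120687845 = 324948342.29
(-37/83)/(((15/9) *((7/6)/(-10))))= 2.29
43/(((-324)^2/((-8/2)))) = -43/26244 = -0.00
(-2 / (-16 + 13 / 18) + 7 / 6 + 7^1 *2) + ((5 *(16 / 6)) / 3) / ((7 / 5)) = 640061 / 34650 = 18.47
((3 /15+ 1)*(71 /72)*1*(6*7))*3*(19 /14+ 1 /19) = 15975 /76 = 210.20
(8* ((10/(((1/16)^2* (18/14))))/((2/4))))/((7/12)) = 54613.33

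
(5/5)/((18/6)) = 1/3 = 0.33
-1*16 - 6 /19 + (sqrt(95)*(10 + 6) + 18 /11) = -3068 /209 + 16*sqrt(95) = 141.27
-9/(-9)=1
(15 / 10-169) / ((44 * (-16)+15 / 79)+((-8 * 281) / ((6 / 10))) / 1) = 0.04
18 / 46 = 9 / 23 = 0.39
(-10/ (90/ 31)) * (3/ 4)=-2.58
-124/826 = -62/413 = -0.15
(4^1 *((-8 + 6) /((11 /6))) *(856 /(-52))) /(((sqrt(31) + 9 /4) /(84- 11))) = -26994816 /59345 + 11997696 *sqrt(31) /59345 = 670.75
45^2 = 2025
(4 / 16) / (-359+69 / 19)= -19 / 27008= -0.00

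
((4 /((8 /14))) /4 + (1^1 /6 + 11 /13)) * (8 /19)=862 /741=1.16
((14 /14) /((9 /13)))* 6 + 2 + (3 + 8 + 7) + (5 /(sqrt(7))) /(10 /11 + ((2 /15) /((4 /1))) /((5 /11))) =8250* sqrt(7) /11347 + 86 /3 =30.59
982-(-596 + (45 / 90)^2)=6311 / 4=1577.75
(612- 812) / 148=-50 / 37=-1.35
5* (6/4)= 15/2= 7.50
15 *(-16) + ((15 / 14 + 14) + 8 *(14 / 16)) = -3051 / 14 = -217.93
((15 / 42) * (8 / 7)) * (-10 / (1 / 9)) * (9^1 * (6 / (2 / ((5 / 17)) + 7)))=-162000 / 1127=-143.74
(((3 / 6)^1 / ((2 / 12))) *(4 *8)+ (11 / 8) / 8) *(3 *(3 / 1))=55395 / 64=865.55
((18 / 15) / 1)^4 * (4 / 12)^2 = 144 / 625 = 0.23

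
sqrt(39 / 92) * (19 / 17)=19 * sqrt(897) / 782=0.73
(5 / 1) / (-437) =-5 / 437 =-0.01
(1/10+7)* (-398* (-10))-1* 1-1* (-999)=29256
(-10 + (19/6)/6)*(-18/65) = 341/130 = 2.62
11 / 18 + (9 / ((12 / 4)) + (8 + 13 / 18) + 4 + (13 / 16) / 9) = 2365 / 144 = 16.42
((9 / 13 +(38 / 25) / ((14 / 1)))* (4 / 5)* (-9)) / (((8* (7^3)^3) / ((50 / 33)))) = -5466 / 201969803035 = -0.00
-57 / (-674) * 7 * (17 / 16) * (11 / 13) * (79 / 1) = 5894427 / 140192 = 42.05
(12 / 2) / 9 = 0.67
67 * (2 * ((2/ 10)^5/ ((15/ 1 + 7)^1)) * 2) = 134/ 34375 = 0.00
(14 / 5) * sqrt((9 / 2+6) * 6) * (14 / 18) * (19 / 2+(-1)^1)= 833 * sqrt(7) / 15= 146.93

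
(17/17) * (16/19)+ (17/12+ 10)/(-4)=-1835/912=-2.01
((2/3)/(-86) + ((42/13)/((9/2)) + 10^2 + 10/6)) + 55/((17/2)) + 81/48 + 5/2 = 51560215/456144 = 113.03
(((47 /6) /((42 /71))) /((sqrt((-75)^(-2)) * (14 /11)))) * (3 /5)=468.20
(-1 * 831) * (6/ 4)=-1246.50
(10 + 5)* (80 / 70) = 120 / 7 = 17.14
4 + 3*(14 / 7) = 10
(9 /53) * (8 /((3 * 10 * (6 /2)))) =4 /265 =0.02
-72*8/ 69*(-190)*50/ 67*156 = 284544000/ 1541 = 184648.93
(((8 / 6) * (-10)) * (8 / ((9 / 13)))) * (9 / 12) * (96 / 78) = -1280 / 9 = -142.22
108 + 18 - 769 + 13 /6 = -3845 /6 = -640.83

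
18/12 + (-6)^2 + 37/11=899/22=40.86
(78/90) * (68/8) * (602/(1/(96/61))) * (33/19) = 70246176/5795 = 12121.86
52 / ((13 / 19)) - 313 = -237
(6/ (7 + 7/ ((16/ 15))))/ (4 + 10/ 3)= 144/ 2387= 0.06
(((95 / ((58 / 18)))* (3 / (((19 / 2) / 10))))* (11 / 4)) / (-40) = -1485 / 232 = -6.40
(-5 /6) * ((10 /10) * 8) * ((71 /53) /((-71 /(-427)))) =-8540 /159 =-53.71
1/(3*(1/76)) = 76/3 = 25.33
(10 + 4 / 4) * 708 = 7788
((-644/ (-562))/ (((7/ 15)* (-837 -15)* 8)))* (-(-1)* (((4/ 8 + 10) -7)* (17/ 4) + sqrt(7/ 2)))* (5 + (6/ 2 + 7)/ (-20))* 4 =-123165/ 1276864 -1035* sqrt(14)/ 319216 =-0.11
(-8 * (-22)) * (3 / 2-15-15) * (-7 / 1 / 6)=5852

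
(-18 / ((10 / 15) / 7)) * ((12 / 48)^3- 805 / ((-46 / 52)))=-11007549 / 64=-171992.95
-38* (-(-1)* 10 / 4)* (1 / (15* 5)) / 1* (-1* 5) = 19 / 3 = 6.33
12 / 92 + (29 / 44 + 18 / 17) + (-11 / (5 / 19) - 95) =-11608541 / 86020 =-134.95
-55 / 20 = -2.75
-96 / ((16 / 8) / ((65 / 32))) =-195 / 2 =-97.50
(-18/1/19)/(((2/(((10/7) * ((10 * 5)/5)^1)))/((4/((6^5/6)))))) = -25/1197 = -0.02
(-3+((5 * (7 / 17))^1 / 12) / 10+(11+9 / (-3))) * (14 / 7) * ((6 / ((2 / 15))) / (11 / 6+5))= 92115 / 1394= 66.08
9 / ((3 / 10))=30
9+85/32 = 373/32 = 11.66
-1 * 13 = -13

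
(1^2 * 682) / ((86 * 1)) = 341 / 43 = 7.93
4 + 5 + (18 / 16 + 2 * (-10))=-79 / 8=-9.88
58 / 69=0.84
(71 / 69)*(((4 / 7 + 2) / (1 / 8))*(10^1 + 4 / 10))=220.14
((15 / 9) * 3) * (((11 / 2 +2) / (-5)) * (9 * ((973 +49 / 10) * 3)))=-792099 / 4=-198024.75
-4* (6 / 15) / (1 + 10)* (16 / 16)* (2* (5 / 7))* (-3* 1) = 48 / 77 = 0.62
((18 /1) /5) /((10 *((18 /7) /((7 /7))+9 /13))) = 91 /825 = 0.11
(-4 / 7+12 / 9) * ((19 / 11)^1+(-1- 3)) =-1.73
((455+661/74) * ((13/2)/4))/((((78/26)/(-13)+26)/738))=2140915491/99160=21590.52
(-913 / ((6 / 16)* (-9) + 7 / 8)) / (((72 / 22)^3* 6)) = 1215203 / 699840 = 1.74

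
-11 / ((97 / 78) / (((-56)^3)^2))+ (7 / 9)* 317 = -238154043143989 / 873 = -272799591230.23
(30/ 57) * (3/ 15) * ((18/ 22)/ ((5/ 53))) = 954/ 1045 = 0.91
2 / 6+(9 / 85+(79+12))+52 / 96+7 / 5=63499 / 680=93.38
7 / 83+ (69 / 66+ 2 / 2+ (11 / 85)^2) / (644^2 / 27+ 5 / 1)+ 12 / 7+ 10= 452049517054419 / 38313316106450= 11.80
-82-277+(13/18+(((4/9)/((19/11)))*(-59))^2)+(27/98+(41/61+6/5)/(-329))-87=-4406433115727/20539317015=-214.54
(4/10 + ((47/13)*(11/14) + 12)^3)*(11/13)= 1083900924051/391856920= 2766.06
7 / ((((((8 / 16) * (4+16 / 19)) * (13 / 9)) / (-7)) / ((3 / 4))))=-25137 / 2392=-10.51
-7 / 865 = -0.01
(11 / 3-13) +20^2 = 1172 / 3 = 390.67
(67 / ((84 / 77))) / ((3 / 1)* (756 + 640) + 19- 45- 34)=0.01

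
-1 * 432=-432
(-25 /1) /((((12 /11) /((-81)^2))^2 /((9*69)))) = -8984926840725 /16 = -561557927545.31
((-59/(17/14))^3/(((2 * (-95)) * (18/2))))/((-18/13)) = -1831569922/37805535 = -48.45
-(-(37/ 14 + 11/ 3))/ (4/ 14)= 22.08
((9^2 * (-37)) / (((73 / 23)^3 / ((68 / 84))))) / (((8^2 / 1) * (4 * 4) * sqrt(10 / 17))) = -206632161 * sqrt(170) / 27884738560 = -0.10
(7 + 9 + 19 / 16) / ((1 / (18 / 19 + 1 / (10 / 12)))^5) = 242897776704 / 309512375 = 784.78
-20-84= -104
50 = 50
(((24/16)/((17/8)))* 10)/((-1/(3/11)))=-360/187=-1.93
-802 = -802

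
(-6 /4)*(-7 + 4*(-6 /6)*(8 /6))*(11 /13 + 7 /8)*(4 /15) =6623 /780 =8.49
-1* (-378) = 378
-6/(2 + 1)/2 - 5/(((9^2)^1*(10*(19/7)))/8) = -1567/1539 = -1.02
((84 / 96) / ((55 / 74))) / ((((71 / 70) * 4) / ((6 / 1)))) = 5439 / 3124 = 1.74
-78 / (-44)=39 / 22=1.77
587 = 587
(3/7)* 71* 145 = 30885/7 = 4412.14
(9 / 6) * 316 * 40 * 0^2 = 0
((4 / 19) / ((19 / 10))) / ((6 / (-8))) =-160 / 1083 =-0.15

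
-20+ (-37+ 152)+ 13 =108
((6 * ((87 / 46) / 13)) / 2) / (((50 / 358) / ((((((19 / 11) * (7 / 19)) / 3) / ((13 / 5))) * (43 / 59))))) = 4687473 / 25226630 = 0.19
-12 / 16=-3 / 4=-0.75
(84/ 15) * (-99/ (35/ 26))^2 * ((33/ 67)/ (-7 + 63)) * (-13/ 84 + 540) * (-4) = -1652450030946/ 2872625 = -575240.43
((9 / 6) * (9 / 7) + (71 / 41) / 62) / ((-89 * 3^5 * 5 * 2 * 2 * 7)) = -17407 / 26938158660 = -0.00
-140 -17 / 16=-2257 / 16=-141.06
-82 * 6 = -492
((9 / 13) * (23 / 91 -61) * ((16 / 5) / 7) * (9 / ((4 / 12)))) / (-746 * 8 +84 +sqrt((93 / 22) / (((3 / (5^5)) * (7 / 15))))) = 537321600 * sqrt(14322) / 44139809350819 +2782208259072 / 31528435250585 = 0.09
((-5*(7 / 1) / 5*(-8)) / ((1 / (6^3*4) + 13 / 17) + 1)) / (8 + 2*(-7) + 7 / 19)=-15628032 / 2775259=-5.63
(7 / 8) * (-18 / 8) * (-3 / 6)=63 / 64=0.98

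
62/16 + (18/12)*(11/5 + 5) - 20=-5.32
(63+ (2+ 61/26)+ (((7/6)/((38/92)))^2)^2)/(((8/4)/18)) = 35952912017/30495114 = 1178.97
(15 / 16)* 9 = 135 / 16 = 8.44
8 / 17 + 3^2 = 161 / 17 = 9.47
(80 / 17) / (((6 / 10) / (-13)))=-5200 / 51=-101.96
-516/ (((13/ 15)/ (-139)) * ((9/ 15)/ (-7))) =-12551700/ 13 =-965515.38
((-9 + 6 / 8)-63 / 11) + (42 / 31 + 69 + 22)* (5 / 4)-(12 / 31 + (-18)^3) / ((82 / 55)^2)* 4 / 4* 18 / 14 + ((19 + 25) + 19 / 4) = 3523.33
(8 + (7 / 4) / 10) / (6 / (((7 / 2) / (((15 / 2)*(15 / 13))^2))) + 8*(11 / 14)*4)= 386841 / 7264760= 0.05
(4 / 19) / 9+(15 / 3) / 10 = 179 / 342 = 0.52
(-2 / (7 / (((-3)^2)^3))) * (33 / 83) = -48114 / 581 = -82.81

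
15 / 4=3.75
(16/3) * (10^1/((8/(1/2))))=10/3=3.33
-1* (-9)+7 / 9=88 / 9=9.78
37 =37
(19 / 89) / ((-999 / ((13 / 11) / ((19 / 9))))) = -13 / 108669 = -0.00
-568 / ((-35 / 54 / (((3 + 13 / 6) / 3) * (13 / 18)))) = 114452 / 105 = 1090.02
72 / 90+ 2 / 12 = 29 / 30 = 0.97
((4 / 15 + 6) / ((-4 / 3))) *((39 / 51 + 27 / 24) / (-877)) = 12079 / 1192720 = 0.01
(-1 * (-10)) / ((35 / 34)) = 68 / 7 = 9.71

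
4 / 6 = 0.67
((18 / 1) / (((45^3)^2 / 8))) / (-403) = -16 / 371824171875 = -0.00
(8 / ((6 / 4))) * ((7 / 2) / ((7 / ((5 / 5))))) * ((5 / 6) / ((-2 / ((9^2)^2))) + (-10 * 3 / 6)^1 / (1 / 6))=-7370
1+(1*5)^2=26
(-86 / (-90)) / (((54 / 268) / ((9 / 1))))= 5762 / 135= 42.68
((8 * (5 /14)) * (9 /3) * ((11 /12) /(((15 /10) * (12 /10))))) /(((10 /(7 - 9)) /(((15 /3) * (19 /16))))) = -5225 /1008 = -5.18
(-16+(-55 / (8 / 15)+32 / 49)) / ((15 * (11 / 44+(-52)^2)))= -46441 / 15900990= -0.00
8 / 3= 2.67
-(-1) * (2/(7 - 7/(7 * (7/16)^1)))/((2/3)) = 7/11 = 0.64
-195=-195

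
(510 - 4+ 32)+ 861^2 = 741859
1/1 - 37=-36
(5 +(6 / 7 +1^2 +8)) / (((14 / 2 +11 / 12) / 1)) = 1248 / 665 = 1.88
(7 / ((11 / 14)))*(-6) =-588 / 11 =-53.45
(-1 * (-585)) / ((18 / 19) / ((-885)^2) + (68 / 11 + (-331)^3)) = -818470125 / 50737711309781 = -0.00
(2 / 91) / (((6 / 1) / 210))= 10 / 13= 0.77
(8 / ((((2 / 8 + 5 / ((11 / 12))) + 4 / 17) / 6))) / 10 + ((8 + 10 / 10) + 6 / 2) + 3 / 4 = 401591 / 29620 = 13.56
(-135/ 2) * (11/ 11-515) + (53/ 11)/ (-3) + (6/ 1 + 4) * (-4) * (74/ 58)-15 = 33138383/ 957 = 34627.36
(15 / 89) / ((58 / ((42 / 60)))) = 21 / 10324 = 0.00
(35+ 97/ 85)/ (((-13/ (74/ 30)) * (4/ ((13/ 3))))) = -9472/ 1275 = -7.43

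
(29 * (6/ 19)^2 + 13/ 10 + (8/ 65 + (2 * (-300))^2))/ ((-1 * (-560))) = 3379000501/ 5256160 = 642.86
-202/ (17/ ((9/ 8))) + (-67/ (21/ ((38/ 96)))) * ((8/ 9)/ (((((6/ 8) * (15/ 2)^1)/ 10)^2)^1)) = -52827835/ 3123036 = -16.92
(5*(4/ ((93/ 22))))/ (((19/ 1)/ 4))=1760/ 1767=1.00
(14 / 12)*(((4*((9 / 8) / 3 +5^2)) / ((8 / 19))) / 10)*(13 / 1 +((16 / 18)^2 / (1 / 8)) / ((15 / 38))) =951741749 / 1166400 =815.97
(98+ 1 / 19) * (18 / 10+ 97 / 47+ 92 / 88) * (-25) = -236424015 / 19646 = -12034.21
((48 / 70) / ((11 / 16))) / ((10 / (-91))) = -2496 / 275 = -9.08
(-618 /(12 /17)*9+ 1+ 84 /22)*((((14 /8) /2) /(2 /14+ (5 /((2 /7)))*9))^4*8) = -998711419643 /16702519666483904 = -0.00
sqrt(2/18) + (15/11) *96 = 4331/33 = 131.24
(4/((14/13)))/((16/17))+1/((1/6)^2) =2237/56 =39.95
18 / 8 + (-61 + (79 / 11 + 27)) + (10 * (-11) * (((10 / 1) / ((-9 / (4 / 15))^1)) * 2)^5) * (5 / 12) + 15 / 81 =-39838869541 / 1894055724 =-21.03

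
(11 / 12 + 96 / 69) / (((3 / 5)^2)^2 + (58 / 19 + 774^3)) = 7564375 / 1519727021089764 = 0.00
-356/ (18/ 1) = -178/ 9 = -19.78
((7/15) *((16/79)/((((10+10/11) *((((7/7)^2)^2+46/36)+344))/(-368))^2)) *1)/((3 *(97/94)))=20382208/70347297875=0.00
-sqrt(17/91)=-0.43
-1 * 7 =-7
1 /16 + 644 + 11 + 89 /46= 241775 /368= 657.00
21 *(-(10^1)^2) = -2100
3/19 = 0.16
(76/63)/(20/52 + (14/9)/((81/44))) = 80028/81571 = 0.98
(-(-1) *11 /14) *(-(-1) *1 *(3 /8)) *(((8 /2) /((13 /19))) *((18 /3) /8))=1.29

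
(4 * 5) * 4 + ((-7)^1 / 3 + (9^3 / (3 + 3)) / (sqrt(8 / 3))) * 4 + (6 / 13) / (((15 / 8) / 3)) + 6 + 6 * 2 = 17434 / 195 + 243 * sqrt(6) / 2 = 387.02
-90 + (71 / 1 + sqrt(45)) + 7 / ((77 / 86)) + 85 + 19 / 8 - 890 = -71615 / 88 + 3 * sqrt(5) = -807.10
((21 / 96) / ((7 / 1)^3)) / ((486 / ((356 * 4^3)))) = 356 / 11907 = 0.03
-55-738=-793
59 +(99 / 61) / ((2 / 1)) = 7297 / 122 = 59.81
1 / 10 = 0.10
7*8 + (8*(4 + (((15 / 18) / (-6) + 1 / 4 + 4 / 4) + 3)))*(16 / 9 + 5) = 40160 / 81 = 495.80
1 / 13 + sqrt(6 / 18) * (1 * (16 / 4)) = 1 / 13 + 4 * sqrt(3) / 3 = 2.39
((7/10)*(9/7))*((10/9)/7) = 1/7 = 0.14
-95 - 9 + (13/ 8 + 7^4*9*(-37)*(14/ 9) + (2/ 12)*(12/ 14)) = -69653933/ 56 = -1243820.23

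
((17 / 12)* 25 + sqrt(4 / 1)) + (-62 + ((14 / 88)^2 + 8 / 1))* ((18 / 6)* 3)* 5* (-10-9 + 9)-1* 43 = 70517911 / 2904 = 24283.03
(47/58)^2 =2209/3364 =0.66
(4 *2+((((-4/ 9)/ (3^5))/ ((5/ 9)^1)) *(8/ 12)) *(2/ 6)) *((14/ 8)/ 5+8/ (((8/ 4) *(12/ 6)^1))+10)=5401396/ 54675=98.79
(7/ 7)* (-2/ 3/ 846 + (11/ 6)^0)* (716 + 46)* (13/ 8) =523367/ 423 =1237.27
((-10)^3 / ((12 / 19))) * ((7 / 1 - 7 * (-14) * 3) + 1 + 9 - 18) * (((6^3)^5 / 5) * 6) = -261751980913459200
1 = 1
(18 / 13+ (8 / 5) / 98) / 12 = 2231 / 19110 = 0.12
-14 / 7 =-2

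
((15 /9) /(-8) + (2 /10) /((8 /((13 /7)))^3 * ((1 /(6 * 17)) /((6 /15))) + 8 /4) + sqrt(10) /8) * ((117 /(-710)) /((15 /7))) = 382255601 /31496594000 - 273 * sqrt(10) /28400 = -0.02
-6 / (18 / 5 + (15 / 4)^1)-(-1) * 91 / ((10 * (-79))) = -36059 / 38710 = -0.93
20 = 20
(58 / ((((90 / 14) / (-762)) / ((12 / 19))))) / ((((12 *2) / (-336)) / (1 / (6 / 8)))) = 23099776 / 285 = 81051.85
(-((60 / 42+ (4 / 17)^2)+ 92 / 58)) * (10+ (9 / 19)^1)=-35843084 / 1114673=-32.16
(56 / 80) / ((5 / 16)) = 56 / 25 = 2.24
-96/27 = -32/9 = -3.56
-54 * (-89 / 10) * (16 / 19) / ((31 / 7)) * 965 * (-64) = -3324367872 / 589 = -5644088.07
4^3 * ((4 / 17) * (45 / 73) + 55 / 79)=53.84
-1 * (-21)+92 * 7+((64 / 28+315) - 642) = 2382 / 7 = 340.29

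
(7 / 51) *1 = 7 / 51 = 0.14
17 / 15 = 1.13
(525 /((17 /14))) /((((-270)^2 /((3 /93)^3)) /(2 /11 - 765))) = -412237 /2707465662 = -0.00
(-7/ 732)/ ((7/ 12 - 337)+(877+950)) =-7/ 1091107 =-0.00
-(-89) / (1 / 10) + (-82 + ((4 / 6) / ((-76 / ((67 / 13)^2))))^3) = 5778022511399399 / 7151129913096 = 807.99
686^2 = 470596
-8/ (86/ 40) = -160/ 43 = -3.72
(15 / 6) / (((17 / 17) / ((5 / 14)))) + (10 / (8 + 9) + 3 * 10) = 14985 / 476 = 31.48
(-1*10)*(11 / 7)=-15.71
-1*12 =-12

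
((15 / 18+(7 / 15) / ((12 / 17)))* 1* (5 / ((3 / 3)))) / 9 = 269 / 324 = 0.83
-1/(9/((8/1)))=-8/9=-0.89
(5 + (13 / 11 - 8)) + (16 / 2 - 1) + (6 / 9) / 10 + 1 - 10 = -619 / 165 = -3.75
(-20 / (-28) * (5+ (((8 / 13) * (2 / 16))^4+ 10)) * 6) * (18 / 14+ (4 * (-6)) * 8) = -17158060800 / 1399489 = -12260.23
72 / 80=9 / 10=0.90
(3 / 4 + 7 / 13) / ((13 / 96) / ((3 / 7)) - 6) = -4824 / 21281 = -0.23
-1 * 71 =-71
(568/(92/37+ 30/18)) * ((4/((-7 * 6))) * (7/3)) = -42032/1383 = -30.39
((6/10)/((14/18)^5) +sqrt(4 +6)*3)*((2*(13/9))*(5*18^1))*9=82904796/16807 +7020*sqrt(10)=27131.94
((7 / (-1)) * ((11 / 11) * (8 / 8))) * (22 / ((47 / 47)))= -154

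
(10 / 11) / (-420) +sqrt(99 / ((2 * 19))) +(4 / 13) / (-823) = -12547 / 4942938 +3 * sqrt(418) / 38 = 1.61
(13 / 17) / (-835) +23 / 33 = 326056 / 468435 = 0.70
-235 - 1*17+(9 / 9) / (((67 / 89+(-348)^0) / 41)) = -35663 / 156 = -228.61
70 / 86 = 0.81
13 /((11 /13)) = 169 /11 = 15.36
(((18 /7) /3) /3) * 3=6 /7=0.86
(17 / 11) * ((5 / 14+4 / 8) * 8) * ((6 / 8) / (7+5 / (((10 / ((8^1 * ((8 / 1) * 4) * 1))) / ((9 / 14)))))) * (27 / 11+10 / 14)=149328 / 529375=0.28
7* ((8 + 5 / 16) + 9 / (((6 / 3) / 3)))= 2443 / 16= 152.69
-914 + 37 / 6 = -5447 / 6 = -907.83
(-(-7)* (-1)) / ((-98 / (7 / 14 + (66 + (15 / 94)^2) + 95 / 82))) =24520289 / 5071864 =4.83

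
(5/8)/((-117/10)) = -25/468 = -0.05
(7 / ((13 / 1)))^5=16807 / 371293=0.05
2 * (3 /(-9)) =-2 /3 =-0.67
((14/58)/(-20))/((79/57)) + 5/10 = 22511/45820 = 0.49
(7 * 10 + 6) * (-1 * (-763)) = 57988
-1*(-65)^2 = -4225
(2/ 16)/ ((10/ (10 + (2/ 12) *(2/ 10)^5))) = 0.13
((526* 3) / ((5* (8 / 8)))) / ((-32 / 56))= -5523 / 10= -552.30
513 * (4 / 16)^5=513 / 1024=0.50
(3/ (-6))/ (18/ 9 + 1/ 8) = -4/ 17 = -0.24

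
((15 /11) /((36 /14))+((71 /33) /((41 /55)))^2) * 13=38337715 /332838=115.18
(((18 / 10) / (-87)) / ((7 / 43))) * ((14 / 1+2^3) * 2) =-5676 / 1015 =-5.59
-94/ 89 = -1.06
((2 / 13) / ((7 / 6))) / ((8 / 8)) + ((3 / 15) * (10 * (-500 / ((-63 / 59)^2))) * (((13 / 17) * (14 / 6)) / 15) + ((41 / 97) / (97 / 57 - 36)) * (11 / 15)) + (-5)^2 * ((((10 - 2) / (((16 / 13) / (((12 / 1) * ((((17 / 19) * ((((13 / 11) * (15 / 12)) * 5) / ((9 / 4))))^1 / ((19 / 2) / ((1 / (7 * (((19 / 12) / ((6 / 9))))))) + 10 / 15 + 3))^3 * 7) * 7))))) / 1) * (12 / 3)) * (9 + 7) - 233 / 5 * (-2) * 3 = 8121688708702429765234881442709 / 38289492808878941573597371575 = 212.1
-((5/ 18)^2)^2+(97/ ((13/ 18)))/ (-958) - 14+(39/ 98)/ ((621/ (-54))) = -10447013361205/ 736703617104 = -14.18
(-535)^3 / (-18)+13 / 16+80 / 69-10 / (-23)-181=28175397499 / 3312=8507064.46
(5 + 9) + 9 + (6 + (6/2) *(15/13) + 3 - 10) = 331/13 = 25.46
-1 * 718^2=-515524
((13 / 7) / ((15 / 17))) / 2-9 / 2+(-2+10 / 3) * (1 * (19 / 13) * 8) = 16574 / 1365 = 12.14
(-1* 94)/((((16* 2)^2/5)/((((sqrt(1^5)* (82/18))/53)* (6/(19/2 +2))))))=-9635/468096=-0.02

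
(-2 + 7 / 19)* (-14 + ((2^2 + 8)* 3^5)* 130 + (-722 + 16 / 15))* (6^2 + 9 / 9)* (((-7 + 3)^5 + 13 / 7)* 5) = 15524983089720 / 133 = 116729196163.31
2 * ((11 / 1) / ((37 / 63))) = 1386 / 37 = 37.46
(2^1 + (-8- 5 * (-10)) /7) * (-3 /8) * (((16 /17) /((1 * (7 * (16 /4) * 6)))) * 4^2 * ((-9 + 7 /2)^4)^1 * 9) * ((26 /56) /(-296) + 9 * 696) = -6840921907611 /493136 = -13872282.51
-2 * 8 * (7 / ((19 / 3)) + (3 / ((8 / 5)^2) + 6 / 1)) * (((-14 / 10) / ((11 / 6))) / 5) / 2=3843 / 380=10.11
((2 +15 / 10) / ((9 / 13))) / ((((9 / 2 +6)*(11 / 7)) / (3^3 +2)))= 2639 / 297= 8.89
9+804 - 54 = 759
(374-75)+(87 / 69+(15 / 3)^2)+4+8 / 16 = 15169 / 46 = 329.76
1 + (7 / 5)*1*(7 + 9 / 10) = 603 / 50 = 12.06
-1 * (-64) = 64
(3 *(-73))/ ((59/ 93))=-20367/ 59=-345.20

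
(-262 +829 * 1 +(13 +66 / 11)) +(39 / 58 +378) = 55951 / 58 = 964.67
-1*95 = -95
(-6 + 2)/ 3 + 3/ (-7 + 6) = -13/ 3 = -4.33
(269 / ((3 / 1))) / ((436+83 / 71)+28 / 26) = 248287 / 1213503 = 0.20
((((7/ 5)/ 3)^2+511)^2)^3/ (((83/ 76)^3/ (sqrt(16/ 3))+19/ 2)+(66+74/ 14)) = 9421970247567789943928057814494769115889139712/ 42640220235721194660900146484375 - 113936250412408748812408403767636305643569152 * sqrt(3)/ 127920660707163583982700439453125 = 219421688513787.84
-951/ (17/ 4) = -3804/ 17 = -223.76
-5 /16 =-0.31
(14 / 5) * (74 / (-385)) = -148 / 275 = -0.54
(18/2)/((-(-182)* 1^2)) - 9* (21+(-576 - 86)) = 1049967/182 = 5769.05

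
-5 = -5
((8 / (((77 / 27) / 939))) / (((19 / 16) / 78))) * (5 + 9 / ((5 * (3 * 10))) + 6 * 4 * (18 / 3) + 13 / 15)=948752258688 / 36575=25939911.38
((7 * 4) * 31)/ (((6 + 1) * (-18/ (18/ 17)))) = -124/ 17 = -7.29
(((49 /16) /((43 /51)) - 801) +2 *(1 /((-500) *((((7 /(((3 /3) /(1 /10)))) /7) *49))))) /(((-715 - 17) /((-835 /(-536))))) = 112227709571 /66134853120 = 1.70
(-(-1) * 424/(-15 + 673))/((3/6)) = 424/329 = 1.29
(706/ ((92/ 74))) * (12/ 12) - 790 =-5109/ 23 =-222.13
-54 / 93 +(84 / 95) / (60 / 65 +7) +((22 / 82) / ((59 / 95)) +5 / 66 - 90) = -4356703548137 / 48428646090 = -89.96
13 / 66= 0.20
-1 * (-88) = 88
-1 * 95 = -95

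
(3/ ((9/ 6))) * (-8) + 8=-8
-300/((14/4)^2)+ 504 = 23496/49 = 479.51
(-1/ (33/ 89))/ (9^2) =-89/ 2673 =-0.03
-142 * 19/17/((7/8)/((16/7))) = -345344/833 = -414.58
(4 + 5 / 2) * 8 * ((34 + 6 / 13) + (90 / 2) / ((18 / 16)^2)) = 32768 / 9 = 3640.89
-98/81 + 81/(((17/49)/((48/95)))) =15273202/130815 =116.75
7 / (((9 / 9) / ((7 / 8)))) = 6.12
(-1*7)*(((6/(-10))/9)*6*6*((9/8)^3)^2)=11160261/327680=34.06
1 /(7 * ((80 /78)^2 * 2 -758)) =-1521 /8048026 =-0.00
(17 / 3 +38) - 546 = -1507 / 3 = -502.33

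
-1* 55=-55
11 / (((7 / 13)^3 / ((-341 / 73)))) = -8240947 / 25039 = -329.12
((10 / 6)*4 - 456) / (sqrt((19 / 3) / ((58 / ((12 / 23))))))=-674*sqrt(25346) / 57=-1882.52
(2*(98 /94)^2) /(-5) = -4802 /11045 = -0.43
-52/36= -13/9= -1.44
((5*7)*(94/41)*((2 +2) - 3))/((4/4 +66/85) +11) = 139825/22263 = 6.28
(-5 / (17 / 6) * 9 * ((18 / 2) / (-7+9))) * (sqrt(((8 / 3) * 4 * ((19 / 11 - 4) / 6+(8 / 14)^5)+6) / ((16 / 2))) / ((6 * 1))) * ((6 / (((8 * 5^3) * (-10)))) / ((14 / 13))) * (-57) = -60021 * sqrt(167163227) / 3591896000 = -0.22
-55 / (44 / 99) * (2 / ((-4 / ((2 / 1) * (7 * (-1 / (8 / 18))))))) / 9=-3465 / 16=-216.56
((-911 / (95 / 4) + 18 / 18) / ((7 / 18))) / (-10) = 4563 / 475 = 9.61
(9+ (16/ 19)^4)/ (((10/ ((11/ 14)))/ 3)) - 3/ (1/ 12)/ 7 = -2.90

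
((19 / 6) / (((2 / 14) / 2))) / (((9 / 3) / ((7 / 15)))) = 931 / 135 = 6.90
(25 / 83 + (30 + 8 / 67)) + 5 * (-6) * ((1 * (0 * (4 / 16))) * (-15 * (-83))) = 169169 / 5561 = 30.42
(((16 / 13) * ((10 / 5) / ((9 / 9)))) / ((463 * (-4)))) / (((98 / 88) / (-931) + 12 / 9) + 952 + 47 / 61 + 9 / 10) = -6119520 / 4396998140509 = -0.00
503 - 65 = 438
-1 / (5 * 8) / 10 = -1 / 400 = -0.00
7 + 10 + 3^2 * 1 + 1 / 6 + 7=199 / 6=33.17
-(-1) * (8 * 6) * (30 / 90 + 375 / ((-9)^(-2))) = 1458016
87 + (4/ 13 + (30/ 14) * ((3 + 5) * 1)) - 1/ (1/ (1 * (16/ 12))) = 28151/ 273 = 103.12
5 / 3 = 1.67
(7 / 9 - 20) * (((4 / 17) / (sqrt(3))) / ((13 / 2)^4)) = -11072 * sqrt(3) / 13109499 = -0.00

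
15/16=0.94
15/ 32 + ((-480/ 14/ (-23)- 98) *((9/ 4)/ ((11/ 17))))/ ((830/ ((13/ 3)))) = -30182301/ 23518880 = -1.28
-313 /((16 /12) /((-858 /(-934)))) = -402831 /1868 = -215.65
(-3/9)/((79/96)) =-32/79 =-0.41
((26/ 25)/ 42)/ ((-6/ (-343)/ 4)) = 1274/ 225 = 5.66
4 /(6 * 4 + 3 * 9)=0.08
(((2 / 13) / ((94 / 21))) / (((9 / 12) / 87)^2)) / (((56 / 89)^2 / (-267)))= -5335910361 / 17108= -311895.63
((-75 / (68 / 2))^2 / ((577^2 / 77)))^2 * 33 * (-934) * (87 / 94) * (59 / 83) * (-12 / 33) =1349074406998828125 / 144455765414828525044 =0.01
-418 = -418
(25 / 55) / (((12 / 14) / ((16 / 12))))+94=9376 / 99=94.71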